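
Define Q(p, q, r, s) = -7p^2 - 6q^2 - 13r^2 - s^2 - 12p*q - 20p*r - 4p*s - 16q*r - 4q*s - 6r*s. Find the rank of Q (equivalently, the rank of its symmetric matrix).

Write A = [[-7, -6, -10, -2], [-6, -6, -8, -2], [-10, -8, -13, -3], [-2, -2, -3, -1]].
Row-reducing A symmetrically gives the diagonal entries -7, -6/7, 5/3, -2/5.
That gives 1 positive, 3 negative pivots.
The rank is the number of nonzero pivots: 4.

4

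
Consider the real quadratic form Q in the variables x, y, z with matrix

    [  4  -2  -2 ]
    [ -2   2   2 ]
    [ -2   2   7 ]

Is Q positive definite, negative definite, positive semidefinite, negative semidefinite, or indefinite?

positive definite

Row-reducing A symmetrically gives the diagonal entries 4, 1, 5.
So there are 3 positive pivots.
Hence Q is positive definite.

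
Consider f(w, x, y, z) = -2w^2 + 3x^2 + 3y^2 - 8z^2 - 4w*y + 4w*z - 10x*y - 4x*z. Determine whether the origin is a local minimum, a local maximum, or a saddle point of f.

saddle point

The Hessian at the origin is H = [[-4, 0, -4, 4], [0, 6, -10, -4], [-4, -10, 6, 0], [4, -4, 0, -16]].
Symmetric row and column elimination reduces H to a congruent diagonal form with pivots -4, 6, -20/3, 12/5.
That gives 2 positive, 2 negative pivots.
H is indefinite, so the origin is a saddle point.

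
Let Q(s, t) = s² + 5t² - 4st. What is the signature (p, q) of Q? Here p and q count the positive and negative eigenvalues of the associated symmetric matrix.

Write A = [[1, -2], [-2, 5]].
Applying the same elementary operations to the rows and columns of A produces a congruent diagonal matrix with entries 1, 1.
So there are 2 positive pivots.

(2, 0)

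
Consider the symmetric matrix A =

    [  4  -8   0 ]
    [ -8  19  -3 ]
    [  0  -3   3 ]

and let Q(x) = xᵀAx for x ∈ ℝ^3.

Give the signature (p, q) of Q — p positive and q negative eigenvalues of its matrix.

Symmetric row and column elimination reduces A to a congruent diagonal form with pivots 4, 3, 0.
Counting signs: 2 positive, 1 zero.

(2, 0)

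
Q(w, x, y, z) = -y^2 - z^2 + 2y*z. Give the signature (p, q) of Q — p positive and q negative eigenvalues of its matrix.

(0, 1)

Write A = [[0, 0, 0, 0], [0, 0, 0, 0], [0, 0, -1, 1], [0, 0, 1, -1]].
Congruent diagonalization of A (simultaneous row and column reduction) yields pivots 0, 0, -1, 0.
That gives 1 negative, 3 zero pivots.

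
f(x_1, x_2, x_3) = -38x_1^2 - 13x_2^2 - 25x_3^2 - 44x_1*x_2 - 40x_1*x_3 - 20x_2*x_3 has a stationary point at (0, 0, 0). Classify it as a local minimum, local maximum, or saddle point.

The Hessian at the origin is H = [[-76, -44, -40], [-44, -26, -20], [-40, -20, -50]].
Congruent diagonalization of H (simultaneous row and column reduction) yields pivots -76, -10/19, -10.
Counting signs: 3 negative.
H is negative definite, so the origin is a strict local maximum.

local maximum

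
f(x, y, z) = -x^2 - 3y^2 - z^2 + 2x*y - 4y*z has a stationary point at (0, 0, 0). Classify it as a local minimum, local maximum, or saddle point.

The Hessian at the origin is H = [[-2, 2, 0], [2, -6, -4], [0, -4, -2]].
An LDLᵀ factorisation of H has diagonal entries -2, -4, 2.
Counting signs: 1 positive, 2 negative.
H is indefinite, so the origin is a saddle point.

saddle point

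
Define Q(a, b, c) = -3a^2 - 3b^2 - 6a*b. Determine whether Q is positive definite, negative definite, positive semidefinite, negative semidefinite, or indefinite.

negative semidefinite

The associated matrix is A = [[-3, -3, 0], [-3, -3, 0], [0, 0, 0]].
Applying the same elementary operations to the rows and columns of A produces a congruent diagonal matrix with entries -3, 0, 0.
Counting signs: 1 negative, 2 zero.
Hence Q is negative semidefinite.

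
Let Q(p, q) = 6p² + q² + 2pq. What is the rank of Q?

2

Write A = [[6, 1], [1, 1]].
Row-reducing A symmetrically gives the diagonal entries 6, 5/6.
So there are 2 positive pivots.
The rank is the number of nonzero pivots: 2.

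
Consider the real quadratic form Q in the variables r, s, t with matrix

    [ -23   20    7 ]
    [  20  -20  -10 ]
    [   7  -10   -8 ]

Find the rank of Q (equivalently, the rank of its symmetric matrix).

Applying the same elementary operations to the rows and columns of A produces a congruent diagonal matrix with entries -23, -60/23, 0.
Counting signs: 2 negative, 1 zero.
The rank is the number of nonzero pivots: 2.

2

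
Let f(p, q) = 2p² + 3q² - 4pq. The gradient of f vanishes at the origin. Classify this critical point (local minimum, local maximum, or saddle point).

The Hessian at the origin is H = [[4, -4], [-4, 6]].
det H = 4·6 − (-4)² = 8 > 0 and H[1,1] = 4 > 0, so H is positive definite.
Therefore the origin is a local minimum.

local minimum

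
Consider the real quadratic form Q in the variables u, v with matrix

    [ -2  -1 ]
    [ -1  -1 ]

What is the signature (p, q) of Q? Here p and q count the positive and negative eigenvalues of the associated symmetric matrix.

Row-reducing A symmetrically gives the diagonal entries -2, -1/2.
So there are 2 negative pivots.

(0, 2)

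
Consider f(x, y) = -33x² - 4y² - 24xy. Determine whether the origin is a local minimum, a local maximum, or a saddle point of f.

The Hessian at the origin is H = [[-66, -24], [-24, -8]].
det H = -66·-8 − (-24)² = -48 < 0, so H is indefinite.
Therefore the origin is a saddle point.

saddle point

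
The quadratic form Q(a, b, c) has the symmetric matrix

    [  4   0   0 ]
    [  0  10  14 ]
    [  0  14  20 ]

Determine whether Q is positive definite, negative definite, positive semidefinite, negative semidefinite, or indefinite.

Congruent diagonalization of A (simultaneous row and column reduction) yields pivots 4, 10, 2/5.
That gives 3 positive pivots.
Hence Q is positive definite.

positive definite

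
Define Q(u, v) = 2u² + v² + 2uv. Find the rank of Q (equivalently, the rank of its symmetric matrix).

The symmetric matrix is A = [[2, 1], [1, 1]].
Applying the same elementary operations to the rows and columns of A produces a congruent diagonal matrix with entries 2, 1/2.
Counting signs: 2 positive.
The rank is the number of nonzero pivots: 2.

2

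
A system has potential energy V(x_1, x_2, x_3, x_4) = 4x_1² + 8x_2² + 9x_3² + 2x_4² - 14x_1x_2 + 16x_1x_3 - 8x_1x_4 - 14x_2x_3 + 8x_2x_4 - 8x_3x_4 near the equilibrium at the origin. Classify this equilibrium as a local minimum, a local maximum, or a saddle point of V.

saddle point

The Hessian at the origin is H = [[8, -14, 16, -8], [-14, 16, -14, 8], [16, -14, 18, -8], [-8, 8, -8, 4]].
Row-reducing H symmetrically gives the diagonal entries 8, -17/2, 154/17, -12/77.
That gives 2 positive, 2 negative pivots.
H is indefinite, so the origin is a saddle point.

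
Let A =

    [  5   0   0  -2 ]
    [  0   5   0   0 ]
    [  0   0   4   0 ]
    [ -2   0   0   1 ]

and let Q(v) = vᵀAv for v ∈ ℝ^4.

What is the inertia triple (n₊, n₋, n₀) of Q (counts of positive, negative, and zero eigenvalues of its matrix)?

An LDLᵀ factorisation of A has diagonal entries 5, 5, 4, 1/5.
That gives 4 positive pivots.

(4, 0, 0)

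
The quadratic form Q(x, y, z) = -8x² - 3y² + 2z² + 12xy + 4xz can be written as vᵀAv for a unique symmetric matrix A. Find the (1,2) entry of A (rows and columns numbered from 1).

The coefficient of x·y in Q is 12. For a symmetric A this equals A[1,2] + A[2,1] = 2·A[1,2].
So A[1,2] = 12/2 = 6.

6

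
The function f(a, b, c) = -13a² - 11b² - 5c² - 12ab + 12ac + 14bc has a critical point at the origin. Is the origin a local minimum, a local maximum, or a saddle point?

The Hessian at the origin is H = [[-26, -12, 12], [-12, -22, 14], [12, 14, -10]].
Applying the same elementary operations to the rows and columns of H produces a congruent diagonal matrix with entries -26, -214/13, -12/107.
That gives 3 negative pivots.
H is negative definite, so the origin is a strict local maximum.

local maximum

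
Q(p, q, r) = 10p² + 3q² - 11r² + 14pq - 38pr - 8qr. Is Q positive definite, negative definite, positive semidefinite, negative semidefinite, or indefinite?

indefinite

The associated matrix is A = [[10, 7, -19], [7, 3, -4], [-19, -4, -11]].
An LDLᵀ factorisation of A has diagonal entries 10, -19/10, -30/19.
That gives 1 positive, 2 negative pivots.
Hence Q is indefinite.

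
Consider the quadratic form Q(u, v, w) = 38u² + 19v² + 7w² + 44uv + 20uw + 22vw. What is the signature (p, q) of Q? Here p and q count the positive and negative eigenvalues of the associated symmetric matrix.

(3, 0)

The associated matrix is A = [[38, 22, 10], [22, 19, 11], [10, 11, 7]].
An LDLᵀ factorisation of A has diagonal entries 38, 119/19, 4/119.
That gives 3 positive pivots.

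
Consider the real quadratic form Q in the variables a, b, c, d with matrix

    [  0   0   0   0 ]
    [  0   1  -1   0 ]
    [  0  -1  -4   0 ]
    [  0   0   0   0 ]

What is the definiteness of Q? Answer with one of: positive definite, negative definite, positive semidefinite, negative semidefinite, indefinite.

indefinite

Symmetric row and column elimination reduces A to a congruent diagonal form with pivots 0, 1, -5, 0.
So there are 1 positive, 1 negative, 2 zero pivots.
Hence Q is indefinite.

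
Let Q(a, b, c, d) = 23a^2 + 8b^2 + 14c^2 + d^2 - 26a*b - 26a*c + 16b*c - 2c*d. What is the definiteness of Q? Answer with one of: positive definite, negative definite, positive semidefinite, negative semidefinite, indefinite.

The symmetric matrix of Q is A = [[23, -13, -13, 0], [-13, 8, 8, 0], [-13, 8, 14, -1], [0, 0, -1, 1]].
Leading principal minors: Δ_1 = 23, Δ_2 = 15, Δ_3 = 90, Δ_4 = 75.
All leading principal minors are positive, so by Sylvester's criterion Q is positive definite.

positive definite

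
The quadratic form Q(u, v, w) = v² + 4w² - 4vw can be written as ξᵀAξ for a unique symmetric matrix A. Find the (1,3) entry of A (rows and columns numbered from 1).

The coefficient of u·w in Q is 0. For a symmetric A this equals A[1,3] + A[3,1] = 2·A[1,3].
So A[1,3] = 0/2 = 0.

0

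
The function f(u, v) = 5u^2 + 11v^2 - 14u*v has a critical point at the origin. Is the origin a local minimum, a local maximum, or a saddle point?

The Hessian at the origin is H = [[10, -14], [-14, 22]].
det H = 10·22 − (-14)² = 24 > 0 and H[1,1] = 10 > 0, so H is positive definite.
Therefore the origin is a local minimum.

local minimum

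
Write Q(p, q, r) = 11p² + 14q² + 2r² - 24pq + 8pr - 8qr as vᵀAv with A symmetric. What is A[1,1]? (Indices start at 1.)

11

The coefficient of p² in Q is 11, and that is exactly A[1,1].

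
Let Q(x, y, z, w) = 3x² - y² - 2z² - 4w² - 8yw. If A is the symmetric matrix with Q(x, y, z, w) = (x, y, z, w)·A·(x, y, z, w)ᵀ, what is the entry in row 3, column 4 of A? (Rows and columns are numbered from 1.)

The coefficient of z·w in Q is 0. For a symmetric A this equals A[3,4] + A[4,3] = 2·A[3,4].
So A[3,4] = 0/2 = 0.

0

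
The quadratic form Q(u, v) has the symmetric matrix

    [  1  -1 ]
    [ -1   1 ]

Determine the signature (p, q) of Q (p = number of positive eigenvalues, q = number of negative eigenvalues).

Symmetric row and column elimination reduces A to a congruent diagonal form with pivots 1, 0.
That gives 1 positive, 1 zero pivots.

(1, 0)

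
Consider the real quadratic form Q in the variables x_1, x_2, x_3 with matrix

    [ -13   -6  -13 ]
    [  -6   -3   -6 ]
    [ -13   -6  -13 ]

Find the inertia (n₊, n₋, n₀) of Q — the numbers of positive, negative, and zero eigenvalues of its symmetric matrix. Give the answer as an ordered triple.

(0, 2, 1)

Symmetric row and column elimination reduces A to a congruent diagonal form with pivots -13, -3/13, 0.
That gives 2 negative, 1 zero pivots.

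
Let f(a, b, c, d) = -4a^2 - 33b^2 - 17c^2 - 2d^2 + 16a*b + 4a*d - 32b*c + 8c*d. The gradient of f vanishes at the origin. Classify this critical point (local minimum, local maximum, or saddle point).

The Hessian at the origin is H = [[-8, 16, 0, 4], [16, -66, -32, 0], [0, -32, -34, 8], [4, 0, 8, -4]].
Congruent diagonalization of H (simultaneous row and column reduction) yields pivots -8, -34, -66/17, -2/33.
That gives 4 negative pivots.
H is negative definite, so the origin is a strict local maximum.

local maximum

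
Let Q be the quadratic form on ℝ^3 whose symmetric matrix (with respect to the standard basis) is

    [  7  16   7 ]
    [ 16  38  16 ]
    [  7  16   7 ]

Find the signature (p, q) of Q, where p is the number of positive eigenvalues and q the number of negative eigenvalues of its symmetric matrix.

(2, 0)

Row-reducing A symmetrically gives the diagonal entries 7, 10/7, 0.
So there are 2 positive, 1 zero pivots.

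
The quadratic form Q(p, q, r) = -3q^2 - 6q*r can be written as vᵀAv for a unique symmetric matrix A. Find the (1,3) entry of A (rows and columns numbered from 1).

The coefficient of p·r in Q is 0. For a symmetric A this equals A[1,3] + A[3,1] = 2·A[1,3].
So A[1,3] = 0/2 = 0.

0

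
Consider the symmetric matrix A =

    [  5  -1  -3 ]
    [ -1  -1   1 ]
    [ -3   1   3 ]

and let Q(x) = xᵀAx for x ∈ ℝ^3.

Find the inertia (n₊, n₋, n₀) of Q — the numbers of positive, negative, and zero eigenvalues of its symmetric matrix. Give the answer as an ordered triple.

Applying the same elementary operations to the rows and columns of A produces a congruent diagonal matrix with entries 5, -6/5, 4/3.
That gives 2 positive, 1 negative pivots.

(2, 1, 0)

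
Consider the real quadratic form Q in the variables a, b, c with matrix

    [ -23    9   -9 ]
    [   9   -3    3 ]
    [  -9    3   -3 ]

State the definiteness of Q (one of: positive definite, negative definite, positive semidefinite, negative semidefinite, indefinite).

Applying the same elementary operations to the rows and columns of A produces a congruent diagonal matrix with entries -23, 12/23, 0.
Counting signs: 1 positive, 1 negative, 1 zero.
Hence Q is indefinite.

indefinite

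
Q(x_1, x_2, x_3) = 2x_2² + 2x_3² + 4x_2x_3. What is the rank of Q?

The symmetric matrix is A = [[0, 0, 0], [0, 2, 2], [0, 2, 2]].
Congruent diagonalization of A (simultaneous row and column reduction) yields pivots 0, 2, 0.
Counting signs: 1 positive, 2 zero.
The rank is the number of nonzero pivots: 1.

1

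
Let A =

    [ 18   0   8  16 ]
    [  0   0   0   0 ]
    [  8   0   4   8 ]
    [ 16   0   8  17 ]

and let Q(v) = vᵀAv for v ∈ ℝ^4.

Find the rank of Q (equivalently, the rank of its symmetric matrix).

Congruent diagonalization of A (simultaneous row and column reduction) yields pivots 18, 0, 4/9, 1.
That gives 3 positive, 1 zero pivots.
The rank is the number of nonzero pivots: 3.

3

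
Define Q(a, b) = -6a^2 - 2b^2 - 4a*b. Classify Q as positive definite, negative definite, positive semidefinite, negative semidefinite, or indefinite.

negative definite

The associated matrix is A = [[-6, -2], [-2, -2]].
Applying the same elementary operations to the rows and columns of A produces a congruent diagonal matrix with entries -6, -4/3.
That gives 2 negative pivots.
Hence Q is negative definite.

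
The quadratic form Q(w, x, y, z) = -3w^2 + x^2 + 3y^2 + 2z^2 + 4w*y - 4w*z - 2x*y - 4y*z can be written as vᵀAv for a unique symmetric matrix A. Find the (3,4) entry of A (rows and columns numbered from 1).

-2

The coefficient of y·z in Q is -4. For a symmetric A this equals A[3,4] + A[4,3] = 2·A[3,4].
So A[3,4] = -4/2 = -2.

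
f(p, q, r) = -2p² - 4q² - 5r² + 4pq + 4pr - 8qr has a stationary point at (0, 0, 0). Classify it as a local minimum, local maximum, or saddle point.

local maximum

The Hessian at the origin is H = [[-4, 4, 4], [4, -8, -8], [4, -8, -10]].
An LDLᵀ factorisation of H has diagonal entries -4, -4, -2.
That gives 3 negative pivots.
H is negative definite, so the origin is a strict local maximum.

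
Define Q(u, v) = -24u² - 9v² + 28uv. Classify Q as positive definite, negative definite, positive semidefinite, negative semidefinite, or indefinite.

negative definite

The symmetric matrix of Q is [[-24, 14], [14, -9]].
For the 2×2 matrix [[-24, 14], [14, -9]]: det = -24·-9 − (14)² = 20, trace = -33.
det > 0 so both eigenvalues share the sign of the trace; trace = -33 < 0 ⇒ both negative.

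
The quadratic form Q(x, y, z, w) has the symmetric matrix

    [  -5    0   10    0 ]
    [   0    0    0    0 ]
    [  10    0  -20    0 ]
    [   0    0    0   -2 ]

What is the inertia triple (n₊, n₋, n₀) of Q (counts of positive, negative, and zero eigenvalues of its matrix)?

Applying the same elementary operations to the rows and columns of A produces a congruent diagonal matrix with entries -5, 0, 0, -2.
Counting signs: 2 negative, 2 zero.

(0, 2, 2)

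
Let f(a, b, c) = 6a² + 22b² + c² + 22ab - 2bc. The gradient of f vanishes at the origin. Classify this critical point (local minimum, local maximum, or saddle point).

The Hessian at the origin is H = [[12, 22, 0], [22, 44, -2], [0, -2, 2]].
Applying the same elementary operations to the rows and columns of H produces a congruent diagonal matrix with entries 12, 11/3, 10/11.
So there are 3 positive pivots.
H is positive definite, so the origin is a strict local minimum.

local minimum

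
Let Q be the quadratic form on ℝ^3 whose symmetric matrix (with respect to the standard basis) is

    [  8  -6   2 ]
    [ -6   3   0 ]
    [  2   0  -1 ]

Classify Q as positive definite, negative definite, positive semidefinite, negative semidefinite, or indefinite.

Row-reducing A symmetrically gives the diagonal entries 8, -3/2, 0.
That gives 1 positive, 1 negative, 1 zero pivots.
Hence Q is indefinite.

indefinite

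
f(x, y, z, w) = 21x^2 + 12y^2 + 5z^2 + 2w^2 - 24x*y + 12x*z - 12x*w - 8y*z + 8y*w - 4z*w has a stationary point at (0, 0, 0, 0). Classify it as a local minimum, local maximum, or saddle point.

local minimum

The Hessian at the origin is H = [[42, -24, 12, -12], [-24, 24, -8, 8], [12, -8, 10, -4], [-12, 8, -4, 4]].
An LDLᵀ factorisation of H has diagonal entries 42, 72/7, 58/9, 12/29.
So there are 4 positive pivots.
H is positive definite, so the origin is a strict local minimum.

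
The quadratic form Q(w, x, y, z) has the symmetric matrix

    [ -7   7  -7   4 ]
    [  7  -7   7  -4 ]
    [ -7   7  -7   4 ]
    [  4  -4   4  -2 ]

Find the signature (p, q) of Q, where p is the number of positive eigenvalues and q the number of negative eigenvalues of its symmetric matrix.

(1, 1)

Congruent diagonalization of A (simultaneous row and column reduction) yields pivots -7, 0, 0, 2/7.
That gives 1 positive, 1 negative, 2 zero pivots.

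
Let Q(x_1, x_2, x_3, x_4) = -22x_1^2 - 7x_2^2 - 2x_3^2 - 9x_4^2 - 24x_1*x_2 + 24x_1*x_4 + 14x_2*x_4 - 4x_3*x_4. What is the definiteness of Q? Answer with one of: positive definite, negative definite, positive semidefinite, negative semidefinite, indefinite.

The symmetric matrix is A = [[-22, -12, 0, 12], [-12, -7, 0, 7], [0, 0, -2, -2], [12, 7, -2, -9]].
Applying the same elementary operations to the rows and columns of A produces a congruent diagonal matrix with entries -22, -5/11, -2, 0.
So there are 3 negative, 1 zero pivots.
Hence Q is negative semidefinite.

negative semidefinite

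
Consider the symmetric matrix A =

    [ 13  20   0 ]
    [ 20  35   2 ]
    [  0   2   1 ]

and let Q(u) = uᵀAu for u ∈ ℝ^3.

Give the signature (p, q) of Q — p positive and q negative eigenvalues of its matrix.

Applying the same elementary operations to the rows and columns of A produces a congruent diagonal matrix with entries 13, 55/13, 3/55.
Counting signs: 3 positive.

(3, 0)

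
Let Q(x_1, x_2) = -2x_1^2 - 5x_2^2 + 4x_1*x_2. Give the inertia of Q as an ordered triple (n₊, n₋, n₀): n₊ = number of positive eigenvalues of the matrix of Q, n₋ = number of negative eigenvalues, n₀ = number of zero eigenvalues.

The associated matrix is A = [[-2, 2], [2, -5]].
Symmetric row and column elimination reduces A to a congruent diagonal form with pivots -2, -3.
So there are 2 negative pivots.

(0, 2, 0)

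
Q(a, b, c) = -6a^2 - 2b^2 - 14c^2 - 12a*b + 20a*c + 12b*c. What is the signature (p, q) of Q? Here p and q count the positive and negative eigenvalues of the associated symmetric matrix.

Write A = [[-6, -6, 10], [-6, -2, 6], [10, 6, -14]].
Congruent diagonalization of A (simultaneous row and column reduction) yields pivots -6, 4, -4/3.
Counting signs: 1 positive, 2 negative.

(1, 2)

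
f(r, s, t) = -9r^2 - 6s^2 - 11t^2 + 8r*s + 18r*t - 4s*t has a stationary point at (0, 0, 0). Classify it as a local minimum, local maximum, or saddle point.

local maximum

The Hessian at the origin is H = [[-18, 8, 18], [8, -12, -4], [18, -4, -22]].
Applying the same elementary operations to the rows and columns of H produces a congruent diagonal matrix with entries -18, -76/9, -40/19.
Counting signs: 3 negative.
H is negative definite, so the origin is a strict local maximum.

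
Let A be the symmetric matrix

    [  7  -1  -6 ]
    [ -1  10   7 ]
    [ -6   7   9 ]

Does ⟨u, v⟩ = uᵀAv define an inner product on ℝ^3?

Leading principal minors: Δ_1 = 7, Δ_2 = 69, Δ_3 = 2.
All leading principal minors are positive, so by Sylvester's criterion Q is positive definite.
⟨·,·⟩ is an inner product exactly when A is positive definite.

yes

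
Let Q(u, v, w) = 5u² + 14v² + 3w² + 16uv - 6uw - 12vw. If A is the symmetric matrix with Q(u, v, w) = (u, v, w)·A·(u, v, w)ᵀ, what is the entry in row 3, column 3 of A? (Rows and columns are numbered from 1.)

The coefficient of w² in Q is 3, and that is exactly A[3,3].

3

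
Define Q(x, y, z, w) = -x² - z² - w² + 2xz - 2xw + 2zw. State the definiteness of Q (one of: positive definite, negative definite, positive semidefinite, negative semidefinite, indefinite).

negative semidefinite

The associated matrix is A = [[-1, 0, 1, -1], [0, 0, 0, 0], [1, 0, -1, 1], [-1, 0, 1, -1]].
Congruent diagonalization of A (simultaneous row and column reduction) yields pivots -1, 0, 0, 0.
So there are 1 negative, 3 zero pivots.
Hence Q is negative semidefinite.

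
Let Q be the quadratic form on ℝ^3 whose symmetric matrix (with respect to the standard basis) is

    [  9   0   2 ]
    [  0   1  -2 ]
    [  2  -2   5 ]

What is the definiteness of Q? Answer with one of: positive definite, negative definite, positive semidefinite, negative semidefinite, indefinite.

positive definite

Congruent diagonalization of A (simultaneous row and column reduction) yields pivots 9, 1, 5/9.
So there are 3 positive pivots.
Hence Q is positive definite.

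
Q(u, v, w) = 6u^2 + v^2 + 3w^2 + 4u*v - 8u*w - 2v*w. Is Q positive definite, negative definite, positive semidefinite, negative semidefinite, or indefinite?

The associated matrix is A = [[6, 2, -4], [2, 1, -1], [-4, -1, 3]].
Congruent diagonalization of A (simultaneous row and column reduction) yields pivots 6, 1/3, 0.
Counting signs: 2 positive, 1 zero.
Hence Q is positive semidefinite.

positive semidefinite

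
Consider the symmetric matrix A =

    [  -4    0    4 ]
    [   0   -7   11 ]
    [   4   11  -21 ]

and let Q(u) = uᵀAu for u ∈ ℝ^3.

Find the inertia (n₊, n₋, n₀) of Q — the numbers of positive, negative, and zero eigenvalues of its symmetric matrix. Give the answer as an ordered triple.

An LDLᵀ factorisation of A has diagonal entries -4, -7, 2/7.
So there are 1 positive, 2 negative pivots.

(1, 2, 0)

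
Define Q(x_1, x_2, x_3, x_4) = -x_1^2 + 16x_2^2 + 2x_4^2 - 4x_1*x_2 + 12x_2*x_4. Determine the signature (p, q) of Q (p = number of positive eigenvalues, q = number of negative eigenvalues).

(2, 1)

Write A = [[-1, -2, 0, 0], [-2, 16, 0, 6], [0, 0, 0, 0], [0, 6, 0, 2]].
Row-reducing A symmetrically gives the diagonal entries -1, 20, 0, 1/5.
That gives 2 positive, 1 negative, 1 zero pivots.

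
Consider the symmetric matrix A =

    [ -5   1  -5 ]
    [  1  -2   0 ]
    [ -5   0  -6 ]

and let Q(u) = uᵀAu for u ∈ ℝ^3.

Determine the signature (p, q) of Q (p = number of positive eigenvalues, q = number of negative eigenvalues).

Congruent diagonalization of A (simultaneous row and column reduction) yields pivots -5, -9/5, -4/9.
Counting signs: 3 negative.

(0, 3)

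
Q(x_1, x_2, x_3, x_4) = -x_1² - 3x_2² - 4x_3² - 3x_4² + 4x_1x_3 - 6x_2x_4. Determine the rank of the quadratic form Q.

The symmetric matrix is A = [[-1, 0, 2, 0], [0, -3, 0, -3], [2, 0, -4, 0], [0, -3, 0, -3]].
Applying the same elementary operations to the rows and columns of A produces a congruent diagonal matrix with entries -1, -3, 0, 0.
Counting signs: 2 negative, 2 zero.
The rank is the number of nonzero pivots: 2.

2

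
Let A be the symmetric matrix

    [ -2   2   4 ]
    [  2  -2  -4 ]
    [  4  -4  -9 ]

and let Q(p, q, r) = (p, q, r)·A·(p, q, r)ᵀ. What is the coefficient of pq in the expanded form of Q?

The coefficient of pq is A[1,2] + A[2,1] = 2·2 = 4.

4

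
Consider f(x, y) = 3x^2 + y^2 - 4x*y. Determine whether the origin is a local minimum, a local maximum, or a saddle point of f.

saddle point

The Hessian at the origin is H = [[6, -4], [-4, 2]].
det H = 6·2 − (-4)² = -4 < 0, so H is indefinite.
Therefore the origin is a saddle point.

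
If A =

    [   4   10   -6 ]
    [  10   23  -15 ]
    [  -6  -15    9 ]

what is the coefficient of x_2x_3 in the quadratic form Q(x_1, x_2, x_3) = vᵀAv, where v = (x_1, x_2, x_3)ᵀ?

-30

The coefficient of x_2x_3 is A[2,3] + A[3,2] = 2·(-15) = -30.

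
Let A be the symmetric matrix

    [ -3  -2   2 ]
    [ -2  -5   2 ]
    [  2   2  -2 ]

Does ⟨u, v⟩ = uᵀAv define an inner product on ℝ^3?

Leading principal minors: Δ_1 = -3, Δ_2 = 11, Δ_3 = -6.
The signs alternate starting with Δ_1 < 0, so by Sylvester's criterion Q is negative definite.
⟨·,·⟩ is an inner product exactly when A is positive definite.

no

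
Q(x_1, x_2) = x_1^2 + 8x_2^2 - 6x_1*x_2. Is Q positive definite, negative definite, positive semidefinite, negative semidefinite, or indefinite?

The symmetric matrix of Q is [[1, -3], [-3, 8]].
For the 2×2 matrix [[1, -3], [-3, 8]]: det = 1·8 − (-3)² = -1, trace = 9.
det < 0 so the eigenvalues have opposite signs; the form is indefinite.

indefinite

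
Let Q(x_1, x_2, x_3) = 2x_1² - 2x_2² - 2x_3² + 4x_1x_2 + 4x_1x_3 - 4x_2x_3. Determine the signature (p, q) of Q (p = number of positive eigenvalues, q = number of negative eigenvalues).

Write A = [[2, 2, 2], [2, -2, -2], [2, -2, -2]].
Symmetric row and column elimination reduces A to a congruent diagonal form with pivots 2, -4, 0.
Counting signs: 1 positive, 1 negative, 1 zero.

(1, 1)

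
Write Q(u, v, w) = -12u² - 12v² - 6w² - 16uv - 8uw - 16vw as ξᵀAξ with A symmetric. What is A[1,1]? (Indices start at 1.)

The coefficient of u² in Q is -12, and that is exactly A[1,1].

-12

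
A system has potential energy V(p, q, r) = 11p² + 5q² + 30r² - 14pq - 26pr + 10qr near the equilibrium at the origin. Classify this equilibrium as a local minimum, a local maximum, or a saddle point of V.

The Hessian at the origin is H = [[22, -14, -26], [-14, 10, 10], [-26, 10, 60]].
Symmetric row and column elimination reduces H to a congruent diagonal form with pivots 22, 12/11, -10.
Counting signs: 2 positive, 1 negative.
H is indefinite, so the origin is a saddle point.

saddle point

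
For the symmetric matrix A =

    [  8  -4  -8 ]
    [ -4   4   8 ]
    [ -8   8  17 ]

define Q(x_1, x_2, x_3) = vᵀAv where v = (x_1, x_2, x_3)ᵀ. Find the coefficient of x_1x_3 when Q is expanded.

The coefficient of x_1x_3 is A[1,3] + A[3,1] = 2·(-8) = -16.

-16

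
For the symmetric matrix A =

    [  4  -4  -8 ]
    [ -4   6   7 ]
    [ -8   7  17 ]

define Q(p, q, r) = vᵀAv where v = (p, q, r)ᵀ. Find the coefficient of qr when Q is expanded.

The coefficient of qr is A[2,3] + A[3,2] = 2·7 = 14.

14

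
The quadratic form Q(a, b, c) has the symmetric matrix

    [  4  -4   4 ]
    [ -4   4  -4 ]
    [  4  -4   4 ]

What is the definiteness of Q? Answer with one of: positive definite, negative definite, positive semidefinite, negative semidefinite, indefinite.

Applying the same elementary operations to the rows and columns of A produces a congruent diagonal matrix with entries 4, 0, 0.
So there are 1 positive, 2 zero pivots.
Hence Q is positive semidefinite.

positive semidefinite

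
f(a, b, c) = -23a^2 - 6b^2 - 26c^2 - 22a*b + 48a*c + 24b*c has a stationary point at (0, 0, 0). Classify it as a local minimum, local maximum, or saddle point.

local maximum

The Hessian at the origin is H = [[-46, -22, 48], [-22, -12, 24], [48, 24, -52]].
Applying the same elementary operations to the rows and columns of H produces a congruent diagonal matrix with entries -46, -34/23, -20/17.
That gives 3 negative pivots.
H is negative definite, so the origin is a strict local maximum.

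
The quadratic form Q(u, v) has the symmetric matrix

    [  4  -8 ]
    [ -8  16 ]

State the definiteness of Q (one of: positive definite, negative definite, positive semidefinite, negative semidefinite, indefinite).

Symmetric row and column elimination reduces A to a congruent diagonal form with pivots 4, 0.
So there are 1 positive, 1 zero pivots.
Hence Q is positive semidefinite.

positive semidefinite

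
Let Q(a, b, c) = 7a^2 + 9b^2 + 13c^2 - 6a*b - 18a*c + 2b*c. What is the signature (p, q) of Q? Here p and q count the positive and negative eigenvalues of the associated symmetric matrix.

Write A = [[7, -3, -9], [-3, 9, 1], [-9, 1, 13]].
Applying the same elementary operations to the rows and columns of A produces a congruent diagonal matrix with entries 7, 54/7, 10/27.
Counting signs: 3 positive.

(3, 0)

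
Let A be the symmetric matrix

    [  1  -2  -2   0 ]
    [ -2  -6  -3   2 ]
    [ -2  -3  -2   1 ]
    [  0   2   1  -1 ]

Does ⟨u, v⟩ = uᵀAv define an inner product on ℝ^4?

Congruent diagonalization of A (simultaneous row and column reduction) yields pivots 1, -10, -11/10, -5/11.
So there are 1 positive, 3 negative pivots.
Hence Q is indefinite.
⟨·,·⟩ is an inner product exactly when A is positive definite.

no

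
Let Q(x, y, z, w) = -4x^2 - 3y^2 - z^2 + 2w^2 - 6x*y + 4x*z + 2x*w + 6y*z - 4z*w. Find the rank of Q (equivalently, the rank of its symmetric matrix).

3

The symmetric matrix is A = [[-4, -3, 2, 1], [-3, -3, 3, 0], [2, 3, -1, -2], [1, 0, -2, 2]].
Row-reducing A symmetrically gives the diagonal entries -4, -3/4, 3, 0.
So there are 1 positive, 2 negative, 1 zero pivots.
The rank is the number of nonzero pivots: 3.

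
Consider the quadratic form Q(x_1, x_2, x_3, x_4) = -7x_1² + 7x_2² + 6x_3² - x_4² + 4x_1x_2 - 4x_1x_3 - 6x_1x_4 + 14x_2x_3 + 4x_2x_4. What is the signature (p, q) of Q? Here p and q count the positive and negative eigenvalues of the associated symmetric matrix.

(3, 1)

The symmetric matrix is A = [[-7, 2, -2, -3], [2, 7, 7, 2], [-2, 7, 6, 0], [-3, 2, 0, -1]].
Congruent diagonalization of A (simultaneous row and column reduction) yields pivots -7, 53/7, 59/53, 6/59.
So there are 3 positive, 1 negative pivots.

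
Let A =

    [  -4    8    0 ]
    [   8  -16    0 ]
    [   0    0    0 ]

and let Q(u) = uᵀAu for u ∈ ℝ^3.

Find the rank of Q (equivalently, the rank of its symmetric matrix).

Applying the same elementary operations to the rows and columns of A produces a congruent diagonal matrix with entries -4, 0, 0.
That gives 1 negative, 2 zero pivots.
The rank is the number of nonzero pivots: 1.

1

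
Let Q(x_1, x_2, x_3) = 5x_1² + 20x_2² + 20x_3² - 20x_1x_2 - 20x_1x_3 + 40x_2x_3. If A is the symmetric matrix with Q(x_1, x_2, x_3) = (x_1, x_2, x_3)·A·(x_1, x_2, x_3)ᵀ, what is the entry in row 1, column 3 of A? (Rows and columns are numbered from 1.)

The coefficient of x_1·x_3 in Q is -20. For a symmetric A this equals A[1,3] + A[3,1] = 2·A[1,3].
So A[1,3] = -20/2 = -10.

-10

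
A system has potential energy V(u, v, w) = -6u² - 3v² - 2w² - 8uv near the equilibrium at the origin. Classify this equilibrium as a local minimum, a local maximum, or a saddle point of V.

The Hessian at the origin is H = [[-12, -8, 0], [-8, -6, 0], [0, 0, -4]].
Congruent diagonalization of H (simultaneous row and column reduction) yields pivots -12, -2/3, -4.
So there are 3 negative pivots.
H is negative definite, so the origin is a strict local maximum.

local maximum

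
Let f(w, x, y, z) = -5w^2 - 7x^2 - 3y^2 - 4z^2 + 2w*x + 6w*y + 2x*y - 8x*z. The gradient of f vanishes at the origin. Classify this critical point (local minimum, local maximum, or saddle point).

The Hessian at the origin is H = [[-10, 2, 6, 0], [2, -14, 2, -8], [6, 2, -6, 0], [0, -8, 0, -8]].
Symmetric row and column elimination reduces H to a congruent diagonal form with pivots -10, -68/5, -28/17, -8/7.
That gives 4 negative pivots.
H is negative definite, so the origin is a strict local maximum.

local maximum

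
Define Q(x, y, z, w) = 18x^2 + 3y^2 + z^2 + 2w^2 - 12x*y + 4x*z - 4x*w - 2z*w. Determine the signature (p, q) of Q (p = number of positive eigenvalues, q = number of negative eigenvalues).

Write A = [[18, -6, 2, -2], [-6, 3, 0, 0], [2, 0, 1, -1], [-2, 0, -1, 2]].
Row-reducing A symmetrically gives the diagonal entries 18, 1, 1/3, 1.
Counting signs: 4 positive.

(4, 0)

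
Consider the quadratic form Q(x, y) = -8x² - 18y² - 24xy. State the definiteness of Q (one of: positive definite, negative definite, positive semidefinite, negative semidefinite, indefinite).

The symmetric matrix of Q is [[-8, -12], [-12, -18]].
For the 2×2 matrix [[-8, -12], [-12, -18]]: det = -8·-18 − (-12)² = 0, trace = -26.
det = 0 so one eigenvalue is zero; the form is semidefinite with the sign of the trace.

negative semidefinite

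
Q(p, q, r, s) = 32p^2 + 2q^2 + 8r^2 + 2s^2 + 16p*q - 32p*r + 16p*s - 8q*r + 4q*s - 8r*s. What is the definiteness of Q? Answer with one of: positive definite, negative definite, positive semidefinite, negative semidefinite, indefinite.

The symmetric matrix is A = [[32, 8, -16, 8], [8, 2, -4, 2], [-16, -4, 8, -4], [8, 2, -4, 2]].
Applying the same elementary operations to the rows and columns of A produces a congruent diagonal matrix with entries 32, 0, 0, 0.
Counting signs: 1 positive, 3 zero.
Hence Q is positive semidefinite.

positive semidefinite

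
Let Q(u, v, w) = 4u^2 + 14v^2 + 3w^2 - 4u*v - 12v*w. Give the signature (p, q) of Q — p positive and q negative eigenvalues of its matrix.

(3, 0)

Write A = [[4, -2, 0], [-2, 14, -6], [0, -6, 3]].
An LDLᵀ factorisation of A has diagonal entries 4, 13, 3/13.
Counting signs: 3 positive.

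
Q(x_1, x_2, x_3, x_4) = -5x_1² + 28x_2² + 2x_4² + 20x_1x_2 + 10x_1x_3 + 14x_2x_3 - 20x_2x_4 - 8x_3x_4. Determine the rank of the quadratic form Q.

The associated matrix is A = [[-5, 10, 5, 0], [10, 28, 7, -10], [5, 7, 0, -4], [0, -10, -4, 2]].
Congruent diagonalization of A (simultaneous row and column reduction) yields pivots -5, 48, -49/48, 6/49.
So there are 2 positive, 2 negative pivots.
The rank is the number of nonzero pivots: 4.

4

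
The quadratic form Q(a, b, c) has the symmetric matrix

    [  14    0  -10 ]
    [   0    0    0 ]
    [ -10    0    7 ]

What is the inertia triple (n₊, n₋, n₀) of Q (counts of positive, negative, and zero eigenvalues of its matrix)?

Congruent diagonalization of A (simultaneous row and column reduction) yields pivots 14, 0, -1/7.
Counting signs: 1 positive, 1 negative, 1 zero.

(1, 1, 1)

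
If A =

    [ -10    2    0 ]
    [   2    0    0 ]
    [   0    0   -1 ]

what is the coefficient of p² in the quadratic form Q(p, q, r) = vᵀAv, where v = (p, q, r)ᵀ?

The coefficient of p² is the diagonal entry A[1,1] = -10.

-10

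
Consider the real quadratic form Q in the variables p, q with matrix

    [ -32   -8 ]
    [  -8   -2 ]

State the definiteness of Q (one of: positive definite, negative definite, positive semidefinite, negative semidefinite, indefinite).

negative semidefinite

For the 2×2 matrix [[-32, -8], [-8, -2]]: det = -32·-2 − (-8)² = 0, trace = -34.
det = 0 so one eigenvalue is zero; the form is semidefinite with the sign of the trace.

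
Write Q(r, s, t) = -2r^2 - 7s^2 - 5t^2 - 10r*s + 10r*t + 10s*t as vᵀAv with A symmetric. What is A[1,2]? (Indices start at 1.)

-5

The coefficient of r·s in Q is -10. For a symmetric A this equals A[1,2] + A[2,1] = 2·A[1,2].
So A[1,2] = -10/2 = -5.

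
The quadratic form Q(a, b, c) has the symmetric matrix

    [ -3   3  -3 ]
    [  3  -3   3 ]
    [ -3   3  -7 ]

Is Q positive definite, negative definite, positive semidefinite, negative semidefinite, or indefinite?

negative semidefinite

Row-reducing A symmetrically gives the diagonal entries -3, 0, -4.
So there are 2 negative, 1 zero pivots.
Hence Q is negative semidefinite.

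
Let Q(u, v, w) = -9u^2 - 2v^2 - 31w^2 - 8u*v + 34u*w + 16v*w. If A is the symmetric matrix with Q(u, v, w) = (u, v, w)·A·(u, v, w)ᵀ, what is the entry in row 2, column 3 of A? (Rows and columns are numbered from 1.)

8

The coefficient of v·w in Q is 16. For a symmetric A this equals A[2,3] + A[3,2] = 2·A[2,3].
So A[2,3] = 16/2 = 8.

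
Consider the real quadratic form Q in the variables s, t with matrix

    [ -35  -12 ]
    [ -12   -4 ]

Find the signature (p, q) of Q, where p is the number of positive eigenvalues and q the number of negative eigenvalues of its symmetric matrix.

(1, 1)

An LDLᵀ factorisation of A has diagonal entries -35, 4/35.
Counting signs: 1 positive, 1 negative.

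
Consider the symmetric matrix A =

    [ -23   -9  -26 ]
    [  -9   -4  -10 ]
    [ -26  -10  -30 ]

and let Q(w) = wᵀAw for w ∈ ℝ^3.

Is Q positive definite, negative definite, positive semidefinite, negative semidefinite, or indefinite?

Symmetric row and column elimination reduces A to a congruent diagonal form with pivots -23, -11/23, -6/11.
That gives 3 negative pivots.
Hence Q is negative definite.

negative definite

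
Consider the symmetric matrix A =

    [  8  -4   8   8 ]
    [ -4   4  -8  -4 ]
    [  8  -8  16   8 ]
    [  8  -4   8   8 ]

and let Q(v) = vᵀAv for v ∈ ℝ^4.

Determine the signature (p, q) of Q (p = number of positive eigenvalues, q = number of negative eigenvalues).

Applying the same elementary operations to the rows and columns of A produces a congruent diagonal matrix with entries 8, 2, 0, 0.
So there are 2 positive, 2 zero pivots.

(2, 0)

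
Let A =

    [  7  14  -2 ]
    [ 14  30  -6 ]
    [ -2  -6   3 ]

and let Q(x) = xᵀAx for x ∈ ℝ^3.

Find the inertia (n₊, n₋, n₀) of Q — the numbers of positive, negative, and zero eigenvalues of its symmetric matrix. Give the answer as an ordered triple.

(3, 0, 0)

Congruent diagonalization of A (simultaneous row and column reduction) yields pivots 7, 2, 3/7.
So there are 3 positive pivots.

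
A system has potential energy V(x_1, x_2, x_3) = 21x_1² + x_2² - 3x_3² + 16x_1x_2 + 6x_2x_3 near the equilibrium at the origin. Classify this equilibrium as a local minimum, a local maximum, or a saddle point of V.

saddle point

The Hessian at the origin is H = [[42, 16, 0], [16, 2, 6], [0, 6, -6]].
Congruent diagonalization of H (simultaneous row and column reduction) yields pivots 42, -86/21, 120/43.
Counting signs: 2 positive, 1 negative.
H is indefinite, so the origin is a saddle point.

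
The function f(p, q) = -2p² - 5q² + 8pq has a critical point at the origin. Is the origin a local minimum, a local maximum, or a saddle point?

saddle point

The Hessian at the origin is H = [[-4, 8], [8, -10]].
det H = -4·-10 − (8)² = -24 < 0, so H is indefinite.
Therefore the origin is a saddle point.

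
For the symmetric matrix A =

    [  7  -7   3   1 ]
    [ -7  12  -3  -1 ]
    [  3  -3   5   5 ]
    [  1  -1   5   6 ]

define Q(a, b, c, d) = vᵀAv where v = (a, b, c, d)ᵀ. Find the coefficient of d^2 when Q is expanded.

The coefficient of d^2 is the diagonal entry A[4,4] = 6.

6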